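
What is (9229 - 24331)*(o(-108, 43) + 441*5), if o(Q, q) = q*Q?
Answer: 36833778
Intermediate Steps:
o(Q, q) = Q*q
(9229 - 24331)*(o(-108, 43) + 441*5) = (9229 - 24331)*(-108*43 + 441*5) = -15102*(-4644 + 2205) = -15102*(-2439) = 36833778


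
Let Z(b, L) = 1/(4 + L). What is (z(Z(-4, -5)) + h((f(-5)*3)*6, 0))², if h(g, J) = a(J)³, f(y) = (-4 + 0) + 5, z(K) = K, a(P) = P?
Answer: 1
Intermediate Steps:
f(y) = 1 (f(y) = -4 + 5 = 1)
h(g, J) = J³
(z(Z(-4, -5)) + h((f(-5)*3)*6, 0))² = (1/(4 - 5) + 0³)² = (1/(-1) + 0)² = (-1 + 0)² = (-1)² = 1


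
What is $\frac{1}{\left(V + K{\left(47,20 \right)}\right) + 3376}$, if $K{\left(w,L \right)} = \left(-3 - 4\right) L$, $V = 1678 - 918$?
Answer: $\frac{1}{3996} \approx 0.00025025$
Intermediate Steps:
$V = 760$ ($V = 1678 - 918 = 760$)
$K{\left(w,L \right)} = - 7 L$
$\frac{1}{\left(V + K{\left(47,20 \right)}\right) + 3376} = \frac{1}{\left(760 - 140\right) + 3376} = \frac{1}{620 + 3376} = \frac{1}{3996}$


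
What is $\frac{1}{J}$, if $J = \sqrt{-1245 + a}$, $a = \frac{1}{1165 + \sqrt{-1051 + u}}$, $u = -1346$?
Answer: $\frac{1}{\sqrt{\frac{-1450424 - 1245 i \sqrt{2397}}{1165 + i \sqrt{2397}}}} \approx 5.0 \cdot 10^{-10} + 0.028341 i$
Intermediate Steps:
$a = \frac{1}{1165 + i \sqrt{2397}}$ ($a = \frac{1}{1165 + \sqrt{-1051 - 1346}} = \frac{1}{1165 + \sqrt{-2397}} = \frac{1}{1165 + i \sqrt{2397}} \approx 0.00085686 - 3.6009 \cdot 10^{-5} i$)
$J = \sqrt{- \frac{1692728225}{1359622} - \frac{i \sqrt{2397}}{1359622}}$ ($J = \sqrt{-1245 + \left(\frac{1165}{1359622} - \frac{i \sqrt{2397}}{1359622}\right)} = \sqrt{- \frac{1692728225}{1359622} - \frac{i \sqrt{2397}}{1359622}} \approx 5.0 \cdot 10^{-7} - 35.285 i$)
$\frac{1}{J} = \frac{1}{\sqrt{\frac{-1450424 - 1245 i \sqrt{2397}}{1165 + i \sqrt{2397}}}}$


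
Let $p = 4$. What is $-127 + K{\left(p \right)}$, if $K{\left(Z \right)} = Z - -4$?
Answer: $-119$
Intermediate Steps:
$K{\left(Z \right)} = 4 + Z$ ($K{\left(Z \right)} = Z + 4 = 4 + Z$)
$-127 + K{\left(p \right)} = -127 + \left(4 + 4\right) = -127 + 8 = -119$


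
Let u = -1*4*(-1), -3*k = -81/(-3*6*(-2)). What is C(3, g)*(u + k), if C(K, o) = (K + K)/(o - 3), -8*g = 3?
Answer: -76/9 ≈ -8.4444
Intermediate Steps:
g = -3/8 (g = -⅛*3 = -3/8 ≈ -0.37500)
C(K, o) = 2*K/(-3 + o) (C(K, o) = (2*K)/(-3 + o) = 2*K/(-3 + o))
k = ¾ (k = -(-27)/(-3*6*(-2)) = -(-27)/((-18*(-2))) = -(-27)/36 = -⅓*(-9/4) = ¾ ≈ 0.75000)
u = 4 (u = -4*(-1) = 4)
C(3, g)*(u + k) = (2*3/(-3 - 3/8))*(4 + ¾) = (2*3/(-27/8))*(19/4) = (2*3*(-8/27))*(19/4) = -16/9*19/4 = -76/9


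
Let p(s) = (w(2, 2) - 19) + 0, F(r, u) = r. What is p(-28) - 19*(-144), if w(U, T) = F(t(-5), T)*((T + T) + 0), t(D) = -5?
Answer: 2697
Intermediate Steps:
w(U, T) = -10*T (w(U, T) = -5*((T + T) + 0) = -5*(2*T + 0) = -10*T)
p(s) = -39 (p(s) = (-10*2 - 19) + 0 = (-20 - 19) + 0 = -39 + 0 = -39)
p(-28) - 19*(-144) = -39 - 19*(-144) = -39 + 2736 = 2697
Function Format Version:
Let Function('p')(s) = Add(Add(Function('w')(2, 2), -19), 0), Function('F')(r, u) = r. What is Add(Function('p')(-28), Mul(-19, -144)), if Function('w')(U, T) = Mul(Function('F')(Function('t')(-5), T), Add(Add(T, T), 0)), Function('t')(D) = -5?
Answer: 2697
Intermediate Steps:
Function('w')(U, T) = Mul(-10, T) (Function('w')(U, T) = Mul(-5, Add(Add(T, T), 0)) = Mul(-5, Add(Mul(2, T), 0)) = Mul(-5, Mul(2, T)) = Mul(-10, T))
Function('p')(s) = -39 (Function('p')(s) = Add(Add(Mul(-10, 2), -19), 0) = Add(Add(-20, -19), 0) = Add(-39, 0) = -39)
Add(Function('p')(-28), Mul(-19, -144)) = Add(-39, Mul(-19, -144)) = Add(-39, 2736) = 2697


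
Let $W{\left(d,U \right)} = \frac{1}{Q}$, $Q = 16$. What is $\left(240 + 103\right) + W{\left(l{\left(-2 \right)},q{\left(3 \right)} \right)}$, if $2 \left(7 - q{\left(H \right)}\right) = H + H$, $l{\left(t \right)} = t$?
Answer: $\frac{5489}{16} \approx 343.06$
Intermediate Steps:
$q{\left(H \right)} = 7 - H$ ($q{\left(H \right)} = 7 - \frac{H + H}{2} = 7 - \frac{2 H}{2} = 7 - H$)
$W{\left(d,U \right)} = \frac{1}{16}$
$\left(240 + 103\right) + W{\left(l{\left(-2 \right)},q{\left(3 \right)} \right)} = \left(240 + 103\right) + \frac{1}{16} = 343 + \frac{1}{16} = \frac{5489}{16}$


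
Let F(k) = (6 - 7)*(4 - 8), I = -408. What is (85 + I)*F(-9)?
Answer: -1292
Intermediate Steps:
F(k) = 4 (F(k) = -1*(-4) = 4)
(85 + I)*F(-9) = (85 - 408)*4 = -323*4 = -1292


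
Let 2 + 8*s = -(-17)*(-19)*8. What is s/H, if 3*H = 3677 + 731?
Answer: -3879/17632 ≈ -0.22000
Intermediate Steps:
H = 4408/3 (H = (3677 + 731)/3 = (1/3)*4408 = 4408/3 ≈ 1469.3)
s = -1293/4 (s = -1/4 + (-(-17)*(-19)*8)/8 = -1/4 + (-17*19*8)/8 = -1/4 + (-323*8)/8 = -1/4 + (1/8)*(-2584) = -1/4 - 323 = -1293/4 ≈ -323.25)
s/H = -1293/(4*4408/3) = -1293/4*3/4408 = -3879/17632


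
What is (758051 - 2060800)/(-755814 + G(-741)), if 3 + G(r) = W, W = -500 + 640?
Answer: 1302749/755677 ≈ 1.7239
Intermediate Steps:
W = 140
G(r) = 137 (G(r) = -3 + 140 = 137)
(758051 - 2060800)/(-755814 + G(-741)) = (758051 - 2060800)/(-755814 + 137) = -1302749/(-755677) = -1302749*(-1/755677) = 1302749/755677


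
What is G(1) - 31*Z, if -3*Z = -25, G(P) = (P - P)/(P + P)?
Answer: -775/3 ≈ -258.33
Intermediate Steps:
G(P) = 0 (G(P) = 0/((2*P)) = 0*(1/(2*P)) = 0)
Z = 25/3 (Z = -1/3*(-25) = 25/3 ≈ 8.3333)
G(1) - 31*Z = 0 - 31*25/3 = 0 - 775/3 = -775/3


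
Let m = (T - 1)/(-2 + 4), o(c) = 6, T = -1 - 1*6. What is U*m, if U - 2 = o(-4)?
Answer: -32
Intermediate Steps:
T = -7 (T = -1 - 6 = -7)
m = -4 (m = (-7 - 1)/(-2 + 4) = -8/2 = -8*½ = -4)
U = 8 (U = 2 + 6 = 8)
U*m = 8*(-4) = -32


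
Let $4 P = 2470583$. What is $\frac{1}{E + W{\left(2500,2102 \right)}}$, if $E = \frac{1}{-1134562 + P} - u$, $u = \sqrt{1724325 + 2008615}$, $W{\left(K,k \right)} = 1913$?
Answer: $- \frac{8178531342135765}{313678559458845619} - \frac{8550477104450 \sqrt{933235}}{313678559458845619} \approx -0.052406$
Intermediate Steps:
$P = \frac{2470583}{4}$ ($P = \frac{1}{4} \cdot 2470583 = \frac{2470583}{4} \approx 6.1765 \cdot 10^{5}$)
$u = 2 \sqrt{933235}$ ($u = \sqrt{3732940} = 2 \sqrt{933235} \approx 1932.1$)
$E = - \frac{4}{2067665} - 2 \sqrt{933235}$ ($E = \frac{1}{-1134562 + \frac{2470583}{4}} - 2 \sqrt{933235} = \frac{1}{- \frac{2067665}{4}} - 2 \sqrt{933235} = - \frac{4}{2067665} - 2 \sqrt{933235} \approx -1932.1$)
$\frac{1}{E + W{\left(2500,2102 \right)}} = \frac{1}{\left(- \frac{4}{2067665} - 2 \sqrt{933235}\right) + 1913} = \frac{1}{\frac{3955443141}{2067665} - 2 \sqrt{933235}}$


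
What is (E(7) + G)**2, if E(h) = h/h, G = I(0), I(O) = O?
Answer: 1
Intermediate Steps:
G = 0
E(h) = 1
(E(7) + G)**2 = (1 + 0)**2 = 1**2 = 1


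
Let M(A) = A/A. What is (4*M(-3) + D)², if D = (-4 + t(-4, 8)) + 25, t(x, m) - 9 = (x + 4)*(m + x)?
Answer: 1156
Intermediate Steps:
M(A) = 1
t(x, m) = 9 + (4 + x)*(m + x) (t(x, m) = 9 + (x + 4)*(m + x) = 9 + (4 + x)*(m + x))
D = 30 (D = (-4 + (9 + (-4)² + 4*8 + 4*(-4) + 8*(-4))) + 25 = (-4 + (9 + 16 + 32 - 16 - 32)) + 25 = (-4 + 9) + 25 = 5 + 25 = 30)
(4*M(-3) + D)² = (4*1 + 30)² = (4 + 30)² = 34² = 1156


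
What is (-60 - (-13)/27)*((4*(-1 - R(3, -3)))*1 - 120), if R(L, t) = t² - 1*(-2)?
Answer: 89992/9 ≈ 9999.1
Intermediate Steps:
R(L, t) = 2 + t² (R(L, t) = t² + 2 = 2 + t²)
(-60 - (-13)/27)*((4*(-1 - R(3, -3)))*1 - 120) = (-60 - (-13)/27)*((4*(-1 - (2 + (-3)²)))*1 - 120) = (-60 - (-13)/27)*((4*(-1 - (2 + 9)))*1 - 120) = (-60 - 1*(-13/27))*((4*(-1 - 1*11))*1 - 120) = (-60 + 13/27)*((4*(-1 - 11))*1 - 120) = -1607*((4*(-12))*1 - 120)/27 = -1607*(-48*1 - 120)/27 = -1607*(-48 - 120)/27 = -1607/27*(-168) = 89992/9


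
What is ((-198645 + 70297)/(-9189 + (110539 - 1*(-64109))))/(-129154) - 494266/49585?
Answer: -5281152833368448/529808081125155 ≈ -9.9680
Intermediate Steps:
((-198645 + 70297)/(-9189 + (110539 - 1*(-64109))))/(-129154) - 494266/49585 = -128348/(-9189 + (110539 + 64109))*(-1/129154) - 494266*1/49585 = -128348/(-9189 + 174648)*(-1/129154) - 494266/49585 = -128348/165459*(-1/129154) - 494266/49585 = 64174/10684845843 - 494266/49585 = -5281152833368448/529808081125155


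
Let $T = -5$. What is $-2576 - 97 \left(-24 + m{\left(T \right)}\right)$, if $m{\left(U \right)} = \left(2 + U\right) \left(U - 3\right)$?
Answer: $-2576$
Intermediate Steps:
$m{\left(U \right)} = \left(-3 + U\right) \left(2 + U\right)$ ($m{\left(U \right)} = \left(2 + U\right) \left(-3 + U\right) = \left(-3 + U\right) \left(2 + U\right)$)
$-2576 - 97 \left(-24 + m{\left(T \right)}\right) = -2576 - 97 \left(-24 - \left(1 - 25\right)\right) = -2576 - 97 \left(-24 + \left(-6 + 25 + 5\right)\right) = -2576 - 97 \left(-24 + 24\right) = -2576 - 97 \cdot 0 = -2576 - 0 = -2576 + 0 = -2576$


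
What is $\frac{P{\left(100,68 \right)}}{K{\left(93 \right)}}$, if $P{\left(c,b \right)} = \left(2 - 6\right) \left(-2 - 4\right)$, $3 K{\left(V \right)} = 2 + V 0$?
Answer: $36$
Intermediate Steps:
$K{\left(V \right)} = \frac{2}{3}$ ($K{\left(V \right)} = \frac{2 + V 0}{3} = \frac{2 + 0}{3} = \frac{1}{3} \cdot 2 = \frac{2}{3}$)
$P{\left(c,b \right)} = 24$ ($P{\left(c,b \right)} = \left(2 - 6\right) \left(-6\right) = \left(-4\right) \left(-6\right) = 24$)
$\frac{P{\left(100,68 \right)}}{K{\left(93 \right)}} = \frac{24}{\frac{2}{3}} = 24 \cdot \frac{3}{2} = 36$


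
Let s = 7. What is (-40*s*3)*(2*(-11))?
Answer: 18480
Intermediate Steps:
(-40*s*3)*(2*(-11)) = (-280*3)*(2*(-11)) = -40*21*(-22) = -840*(-22) = 18480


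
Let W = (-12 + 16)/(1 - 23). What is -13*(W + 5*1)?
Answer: -689/11 ≈ -62.636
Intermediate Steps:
W = -2/11 (W = 4/(-22) = 4*(-1/22) = -2/11 ≈ -0.18182)
-13*(W + 5*1) = -13*(-2/11 + 5*1) = -13*(-2/11 + 5) = -13*53/11 = -689/11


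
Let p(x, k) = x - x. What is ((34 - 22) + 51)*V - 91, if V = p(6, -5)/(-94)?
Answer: -91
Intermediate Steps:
p(x, k) = 0
V = 0 (V = 0/(-94) = 0*(-1/94) = 0)
((34 - 22) + 51)*V - 91 = ((34 - 22) + 51)*0 - 91 = (12 + 51)*0 - 91 = 63*0 - 91 = 0 - 91 = -91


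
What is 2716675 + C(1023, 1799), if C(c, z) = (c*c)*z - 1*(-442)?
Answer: 1885422788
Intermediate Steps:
C(c, z) = 442 + z*c**2 (C(c, z) = c**2*z + 442 = z*c**2 + 442 = 442 + z*c**2)
2716675 + C(1023, 1799) = 2716675 + (442 + 1799*1023**2) = 2716675 + (442 + 1799*1046529) = 2716675 + (442 + 1882705671) = 2716675 + 1882706113 = 1885422788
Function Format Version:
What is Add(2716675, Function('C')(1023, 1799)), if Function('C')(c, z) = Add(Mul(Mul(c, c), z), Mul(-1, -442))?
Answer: 1885422788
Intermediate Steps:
Function('C')(c, z) = Add(442, Mul(z, Pow(c, 2))) (Function('C')(c, z) = Add(Mul(Pow(c, 2), z), 442) = Add(Mul(z, Pow(c, 2)), 442) = Add(442, Mul(z, Pow(c, 2))))
Add(2716675, Function('C')(1023, 1799)) = Add(2716675, Add(442, Mul(1799, Pow(1023, 2)))) = Add(2716675, Add(442, Mul(1799, 1046529))) = Add(2716675, Add(442, 1882705671)) = Add(2716675, 1882706113) = 1885422788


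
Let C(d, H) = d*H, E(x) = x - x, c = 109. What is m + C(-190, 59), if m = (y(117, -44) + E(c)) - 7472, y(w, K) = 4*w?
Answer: -18214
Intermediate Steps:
E(x) = 0
C(d, H) = H*d
m = -7004 (m = (4*117 + 0) - 7472 = (468 + 0) - 7472 = 468 - 7472 = -7004)
m + C(-190, 59) = -7004 + 59*(-190) = -7004 - 11210 = -18214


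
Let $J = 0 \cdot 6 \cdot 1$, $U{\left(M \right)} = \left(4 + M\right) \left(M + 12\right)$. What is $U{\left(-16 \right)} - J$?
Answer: $48$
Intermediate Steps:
$U{\left(M \right)} = \left(4 + M\right) \left(12 + M\right)$
$J = 0$ ($J = 0 \cdot 1 = 0$)
$U{\left(-16 \right)} - J = \left(48 + \left(-16\right)^{2} + 16 \left(-16\right)\right) - 0 = \left(48 + 256 - 256\right) + 0 = 48 + 0 = 48$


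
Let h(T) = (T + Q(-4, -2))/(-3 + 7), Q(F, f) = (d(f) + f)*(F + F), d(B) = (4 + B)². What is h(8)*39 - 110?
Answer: -188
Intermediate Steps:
Q(F, f) = 2*F*(f + (4 + f)²) (Q(F, f) = ((4 + f)² + f)*(F + F) = (f + (4 + f)²)*(2*F) = 2*F*(f + (4 + f)²))
h(T) = -4 + T/4 (h(T) = (T + 2*(-4)*(-2 + (4 - 2)²))/(-3 + 7) = (T + 2*(-4)*(-2 + 2²))/4 = (T + 2*(-4)*(-2 + 4))*(¼) = (T + 2*(-4)*2)*(¼) = (T - 16)*(¼) = (-16 + T)*(¼) = -4 + T/4)
h(8)*39 - 110 = (-4 + (¼)*8)*39 - 110 = (-4 + 2)*39 - 110 = -2*39 - 110 = -78 - 110 = -188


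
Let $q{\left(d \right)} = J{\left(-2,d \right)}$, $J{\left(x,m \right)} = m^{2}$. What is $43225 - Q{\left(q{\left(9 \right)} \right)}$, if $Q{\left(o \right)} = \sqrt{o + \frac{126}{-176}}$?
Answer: $43225 - \frac{3 \sqrt{17270}}{44} \approx 43216.0$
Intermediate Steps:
$q{\left(d \right)} = d^{2}$
$Q{\left(o \right)} = \sqrt{- \frac{63}{88} + o}$ ($Q{\left(o \right)} = \sqrt{o + 126 \left(- \frac{1}{176}\right)} = \sqrt{o - \frac{63}{88}} = \sqrt{- \frac{63}{88} + o}$)
$43225 - Q{\left(q{\left(9 \right)} \right)} = 43225 - \frac{\sqrt{-1386 + 1936 \cdot 9^{2}}}{44} = 43225 - \frac{\sqrt{-1386 + 1936 \cdot 81}}{44} = 43225 - \frac{\sqrt{-1386 + 156816}}{44} = 43225 - \frac{\sqrt{155430}}{44} = 43225 - \frac{3 \sqrt{17270}}{44}$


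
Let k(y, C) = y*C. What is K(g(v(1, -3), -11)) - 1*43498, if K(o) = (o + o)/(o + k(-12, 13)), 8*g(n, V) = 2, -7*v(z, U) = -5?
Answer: -27099256/623 ≈ -43498.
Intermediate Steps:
v(z, U) = 5/7 (v(z, U) = -⅐*(-5) = 5/7)
k(y, C) = C*y
g(n, V) = ¼ (g(n, V) = (⅛)*2 = ¼)
K(o) = 2*o/(-156 + o) (K(o) = (o + o)/(o + 13*(-12)) = (2*o)/(o - 156) = (2*o)/(-156 + o) = 2*o/(-156 + o))
K(g(v(1, -3), -11)) - 1*43498 = 2*(¼)/(-156 + ¼) - 1*43498 = 2*(¼)/(-623/4) - 43498 = 2*(¼)*(-4/623) - 43498 = -2/623 - 43498 = -27099256/623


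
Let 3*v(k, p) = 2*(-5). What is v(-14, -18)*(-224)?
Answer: 2240/3 ≈ 746.67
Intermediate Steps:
v(k, p) = -10/3 (v(k, p) = (2*(-5))/3 = (1/3)*(-10) = -10/3)
v(-14, -18)*(-224) = -10/3*(-224) = 2240/3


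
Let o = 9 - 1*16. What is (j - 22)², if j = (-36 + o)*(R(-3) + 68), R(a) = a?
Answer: 7935489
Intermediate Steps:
o = -7 (o = 9 - 16 = -7)
j = -2795 (j = (-36 - 7)*(-3 + 68) = -43*65 = -2795)
(j - 22)² = (-2795 - 22)² = (-2817)² = 7935489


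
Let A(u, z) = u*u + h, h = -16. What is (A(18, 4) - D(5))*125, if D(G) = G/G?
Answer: 38375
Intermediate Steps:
A(u, z) = -16 + u² (A(u, z) = u*u - 16 = u² - 16 = -16 + u²)
D(G) = 1
(A(18, 4) - D(5))*125 = ((-16 + 18²) - 1*1)*125 = ((-16 + 324) - 1)*125 = (308 - 1)*125 = 307*125 = 38375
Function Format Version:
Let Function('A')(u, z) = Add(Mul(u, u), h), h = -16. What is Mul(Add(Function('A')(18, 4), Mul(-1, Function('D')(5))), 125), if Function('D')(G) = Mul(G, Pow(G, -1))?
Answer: 38375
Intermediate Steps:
Function('A')(u, z) = Add(-16, Pow(u, 2)) (Function('A')(u, z) = Add(Mul(u, u), -16) = Add(Pow(u, 2), -16) = Add(-16, Pow(u, 2)))
Function('D')(G) = 1
Mul(Add(Function('A')(18, 4), Mul(-1, Function('D')(5))), 125) = Mul(Add(Add(-16, Pow(18, 2)), Mul(-1, 1)), 125) = Mul(Add(Add(-16, 324), -1), 125) = Mul(Add(308, -1), 125) = Mul(307, 125) = 38375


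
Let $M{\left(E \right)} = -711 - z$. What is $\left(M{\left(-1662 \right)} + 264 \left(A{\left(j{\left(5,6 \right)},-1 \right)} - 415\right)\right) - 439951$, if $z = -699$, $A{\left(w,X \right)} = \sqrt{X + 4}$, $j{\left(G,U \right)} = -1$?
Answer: $-549523 + 264 \sqrt{3} \approx -5.4907 \cdot 10^{5}$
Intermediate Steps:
$A{\left(w,X \right)} = \sqrt{4 + X}$
$M{\left(E \right)} = -12$ ($M{\left(E \right)} = -711 - -699 = -711 + 699 = -12$)
$\left(M{\left(-1662 \right)} + 264 \left(A{\left(j{\left(5,6 \right)},-1 \right)} - 415\right)\right) - 439951 = \left(-12 + 264 \left(\sqrt{4 - 1} - 415\right)\right) - 439951 = \left(-12 + 264 \left(\sqrt{3} - 415\right)\right) - 439951 = \left(-12 + 264 \left(-415 + \sqrt{3}\right)\right) - 439951 = \left(-12 - \left(109560 - 264 \sqrt{3}\right)\right) - 439951 = \left(-109572 + 264 \sqrt{3}\right) - 439951 = -549523 + 264 \sqrt{3}$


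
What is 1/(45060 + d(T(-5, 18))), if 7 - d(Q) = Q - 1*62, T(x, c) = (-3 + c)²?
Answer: 1/44904 ≈ 2.2270e-5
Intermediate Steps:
d(Q) = 69 - Q (d(Q) = 7 - (Q - 1*62) = 7 - (Q - 62) = 7 - (-62 + Q) = 7 + (62 - Q) = 69 - Q)
1/(45060 + d(T(-5, 18))) = 1/(45060 + (69 - (-3 + 18)²)) = 1/(45060 + (69 - 1*15²)) = 1/(45060 + (69 - 1*225)) = 1/(45060 + (69 - 225)) = 1/(45060 - 156) = 1/44904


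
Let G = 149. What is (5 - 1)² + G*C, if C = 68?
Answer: 10148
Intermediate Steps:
(5 - 1)² + G*C = (5 - 1)² + 149*68 = 4² + 10132 = 16 + 10132 = 10148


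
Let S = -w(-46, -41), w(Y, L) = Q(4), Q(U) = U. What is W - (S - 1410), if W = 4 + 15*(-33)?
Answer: 923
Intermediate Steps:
w(Y, L) = 4
S = -4 (S = -1*4 = -4)
W = -491 (W = 4 - 495 = -491)
W - (S - 1410) = -491 - (-4 - 1410) = -491 - 1*(-1414) = -491 + 1414 = 923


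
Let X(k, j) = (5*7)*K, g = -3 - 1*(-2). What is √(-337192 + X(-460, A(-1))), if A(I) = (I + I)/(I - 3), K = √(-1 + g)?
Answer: √(-337192 + 35*I*√2) ≈ 0.043 + 580.68*I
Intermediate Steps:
g = -1 (g = -3 + 2 = -1)
K = I*√2 (K = √(-1 - 1) = √(-2) = I*√2 ≈ 1.4142*I)
A(I) = 2*I/(-3 + I) (A(I) = (2*I)/(-3 + I) = 2*I/(-3 + I))
X(k, j) = 35*I*√2 (X(k, j) = (5*7)*(I*√2) = 35*(I*√2) = 35*I*√2)
√(-337192 + X(-460, A(-1))) = √(-337192 + 35*I*√2)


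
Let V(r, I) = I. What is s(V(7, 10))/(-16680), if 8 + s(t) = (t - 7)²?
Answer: -1/16680 ≈ -5.9952e-5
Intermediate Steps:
s(t) = -8 + (-7 + t)² (s(t) = -8 + (t - 7)² = -8 + (-7 + t)²)
s(V(7, 10))/(-16680) = (-8 + (-7 + 10)²)/(-16680) = (-8 + 3²)*(-1/16680) = (-8 + 9)*(-1/16680) = 1*(-1/16680) = -1/16680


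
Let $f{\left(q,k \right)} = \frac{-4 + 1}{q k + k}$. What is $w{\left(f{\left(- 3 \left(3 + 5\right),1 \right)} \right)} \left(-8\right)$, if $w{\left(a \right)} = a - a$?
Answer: $0$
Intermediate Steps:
$f{\left(q,k \right)} = - \frac{3}{k + k q}$ ($f{\left(q,k \right)} = - \frac{3}{k q + k} = - \frac{3}{k + k q}$)
$w{\left(a \right)} = 0$
$w{\left(f{\left(- 3 \left(3 + 5\right),1 \right)} \right)} \left(-8\right) = 0 \left(-8\right) = 0$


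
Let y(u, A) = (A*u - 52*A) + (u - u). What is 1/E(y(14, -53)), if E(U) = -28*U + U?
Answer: -1/54378 ≈ -1.8390e-5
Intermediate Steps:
y(u, A) = -52*A + A*u (y(u, A) = (-52*A + A*u) + 0 = -52*A + A*u)
E(U) = -27*U
1/E(y(14, -53)) = 1/(-(-1431)*(-52 + 14)) = 1/(-(-1431)*(-38)) = 1/(-27*2014) = 1/(-54378) = -1/54378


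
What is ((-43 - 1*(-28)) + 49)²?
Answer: 1156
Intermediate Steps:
((-43 - 1*(-28)) + 49)² = ((-43 + 28) + 49)² = (-15 + 49)² = 34² = 1156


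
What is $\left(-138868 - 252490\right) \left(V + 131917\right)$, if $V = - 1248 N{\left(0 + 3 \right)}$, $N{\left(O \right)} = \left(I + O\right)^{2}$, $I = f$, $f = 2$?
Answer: $-39416403686$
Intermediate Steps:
$I = 2$
$N{\left(O \right)} = \left(2 + O\right)^{2}$
$V = -31200$ ($V = - 1248 \left(2 + \left(0 + 3\right)\right)^{2} = - 1248 \left(2 + 3\right)^{2} = - 1248 \cdot 5^{2} = \left(-1248\right) 25 = -31200$)
$\left(-138868 - 252490\right) \left(V + 131917\right) = \left(-138868 - 252490\right) \left(-31200 + 131917\right) = \left(-391358\right) 100717 = -39416403686$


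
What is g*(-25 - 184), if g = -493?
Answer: 103037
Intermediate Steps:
g*(-25 - 184) = -493*(-25 - 184) = -493*(-209) = 103037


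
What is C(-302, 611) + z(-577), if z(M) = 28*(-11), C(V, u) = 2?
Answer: -306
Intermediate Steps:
z(M) = -308
C(-302, 611) + z(-577) = 2 - 308 = -306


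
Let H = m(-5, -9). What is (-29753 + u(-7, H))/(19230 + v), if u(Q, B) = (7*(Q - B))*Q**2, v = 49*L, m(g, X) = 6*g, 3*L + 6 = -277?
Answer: -65592/43823 ≈ -1.4967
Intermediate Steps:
L = -283/3 (L = -2 + (1/3)*(-277) = -2 - 277/3 = -283/3 ≈ -94.333)
H = -30 (H = 6*(-5) = -30)
v = -13867/3 (v = 49*(-283/3) = -13867/3 ≈ -4622.3)
u(Q, B) = Q**2*(-7*B + 7*Q) (u(Q, B) = (-7*B + 7*Q)*Q**2 = Q**2*(-7*B + 7*Q))
(-29753 + u(-7, H))/(19230 + v) = (-29753 + 7*(-7)**2*(-7 - 1*(-30)))/(19230 - 13867/3) = (-29753 + 7*49*(-7 + 30))/(43823/3) = (-29753 + 7*49*23)*(3/43823) = (-29753 + 7889)*(3/43823) = -21864*3/43823 = -65592/43823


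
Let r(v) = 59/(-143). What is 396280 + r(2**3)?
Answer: 56667981/143 ≈ 3.9628e+5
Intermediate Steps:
r(v) = -59/143 (r(v) = 59*(-1/143) = -59/143)
396280 + r(2**3) = 396280 - 59/143 = 56667981/143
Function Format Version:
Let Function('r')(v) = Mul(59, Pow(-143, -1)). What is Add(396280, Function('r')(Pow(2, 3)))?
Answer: Rational(56667981, 143) ≈ 3.9628e+5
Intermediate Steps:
Function('r')(v) = Rational(-59, 143) (Function('r')(v) = Mul(59, Rational(-1, 143)) = Rational(-59, 143))
Add(396280, Function('r')(Pow(2, 3))) = Add(396280, Rational(-59, 143)) = Rational(56667981, 143)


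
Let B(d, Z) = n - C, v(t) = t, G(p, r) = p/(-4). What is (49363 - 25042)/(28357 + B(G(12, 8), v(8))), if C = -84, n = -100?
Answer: 121/141 ≈ 0.85816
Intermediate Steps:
G(p, r) = -p/4 (G(p, r) = p*(-1/4) = -p/4)
B(d, Z) = -16 (B(d, Z) = -100 - 1*(-84) = -100 + 84 = -16)
(49363 - 25042)/(28357 + B(G(12, 8), v(8))) = (49363 - 25042)/(28357 - 16) = 24321/28341 = 24321*(1/28341) = 121/141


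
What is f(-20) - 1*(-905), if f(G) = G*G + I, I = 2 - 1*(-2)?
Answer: 1309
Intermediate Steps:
I = 4 (I = 2 + 2 = 4)
f(G) = 4 + G² (f(G) = G*G + 4 = G² + 4 = 4 + G²)
f(-20) - 1*(-905) = (4 + (-20)²) - 1*(-905) = (4 + 400) + 905 = 404 + 905 = 1309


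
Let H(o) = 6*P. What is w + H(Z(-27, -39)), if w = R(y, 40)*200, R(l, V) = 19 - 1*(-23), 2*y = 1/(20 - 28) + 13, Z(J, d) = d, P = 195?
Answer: 9570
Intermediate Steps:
y = 103/16 (y = (1/(20 - 28) + 13)/2 = (1/(-8) + 13)/2 = (-⅛ + 13)/2 = (½)*(103/8) = 103/16 ≈ 6.4375)
R(l, V) = 42 (R(l, V) = 19 + 23 = 42)
H(o) = 1170 (H(o) = 6*195 = 1170)
w = 8400 (w = 42*200 = 8400)
w + H(Z(-27, -39)) = 8400 + 1170 = 9570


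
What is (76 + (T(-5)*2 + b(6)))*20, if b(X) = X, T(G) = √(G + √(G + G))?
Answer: 1640 + 40*√(-5 + I*√10) ≈ 1667.1 + 93.45*I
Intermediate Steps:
T(G) = √(G + √2*√G) (T(G) = √(G + √(2*G)) = √(G + √2*√G))
(76 + (T(-5)*2 + b(6)))*20 = (76 + (√(-5 + √2*√(-5))*2 + 6))*20 = (76 + (√(-5 + √2*(I*√5))*2 + 6))*20 = (76 + (√(-5 + I*√10)*2 + 6))*20 = (76 + (2*√(-5 + I*√10) + 6))*20 = (76 + (6 + 2*√(-5 + I*√10)))*20 = (82 + 2*√(-5 + I*√10))*20 = 1640 + 40*√(-5 + I*√10)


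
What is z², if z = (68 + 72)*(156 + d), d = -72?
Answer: 138297600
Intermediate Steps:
z = 11760 (z = (68 + 72)*(156 - 72) = 140*84 = 11760)
z² = 11760² = 138297600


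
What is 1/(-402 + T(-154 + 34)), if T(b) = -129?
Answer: -1/531 ≈ -0.0018832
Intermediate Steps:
1/(-402 + T(-154 + 34)) = 1/(-402 - 129) = 1/(-531) = -1/531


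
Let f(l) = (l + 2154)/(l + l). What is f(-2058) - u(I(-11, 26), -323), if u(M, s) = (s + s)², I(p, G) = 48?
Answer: -143139396/343 ≈ -4.1732e+5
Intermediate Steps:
f(l) = (2154 + l)/(2*l) (f(l) = (2154 + l)/((2*l)) = (2154 + l)*(1/(2*l)) = (2154 + l)/(2*l))
u(M, s) = 4*s² (u(M, s) = (2*s)² = 4*s²)
f(-2058) - u(I(-11, 26), -323) = (½)*(2154 - 2058)/(-2058) - 4*(-323)² = (½)*(-1/2058)*96 - 4*104329 = -8/343 - 1*417316 = -8/343 - 417316 = -143139396/343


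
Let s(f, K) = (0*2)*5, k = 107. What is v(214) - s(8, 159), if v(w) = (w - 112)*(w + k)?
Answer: 32742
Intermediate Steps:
v(w) = (-112 + w)*(107 + w) (v(w) = (w - 112)*(w + 107) = (-112 + w)*(107 + w))
s(f, K) = 0 (s(f, K) = 0*5 = 0)
v(214) - s(8, 159) = (-11984 + 214**2 - 5*214) - 1*0 = (-11984 + 45796 - 1070) + 0 = 32742 + 0 = 32742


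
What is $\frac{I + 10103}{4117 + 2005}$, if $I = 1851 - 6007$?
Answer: $\frac{5947}{6122} \approx 0.97141$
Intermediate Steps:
$I = -4156$
$\frac{I + 10103}{4117 + 2005} = \frac{-4156 + 10103}{4117 + 2005} = \frac{5947}{6122}$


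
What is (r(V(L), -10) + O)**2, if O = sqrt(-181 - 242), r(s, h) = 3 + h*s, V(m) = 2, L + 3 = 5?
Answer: (17 - 3*I*sqrt(47))**2 ≈ -134.0 - 699.28*I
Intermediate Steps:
L = 2 (L = -3 + 5 = 2)
O = 3*I*sqrt(47) (O = sqrt(-423) = 3*I*sqrt(47) ≈ 20.567*I)
(r(V(L), -10) + O)**2 = ((3 - 10*2) + 3*I*sqrt(47))**2 = ((3 - 20) + 3*I*sqrt(47))**2 = (-17 + 3*I*sqrt(47))**2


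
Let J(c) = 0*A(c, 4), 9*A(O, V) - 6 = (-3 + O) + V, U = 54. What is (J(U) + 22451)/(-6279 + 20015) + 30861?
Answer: 423929147/13736 ≈ 30863.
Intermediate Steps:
A(O, V) = ⅓ + O/9 + V/9 (A(O, V) = ⅔ + ((-3 + O) + V)/9 = ⅔ + (-3 + O + V)/9 = ⅔ + (-⅓ + O/9 + V/9) = ⅓ + O/9 + V/9)
J(c) = 0 (J(c) = 0*(⅓ + c/9 + (⅑)*4) = 0*(⅓ + c/9 + 4/9) = 0*(7/9 + c/9) = 0)
(J(U) + 22451)/(-6279 + 20015) + 30861 = (0 + 22451)/(-6279 + 20015) + 30861 = 22451/13736 + 30861 = 423929147/13736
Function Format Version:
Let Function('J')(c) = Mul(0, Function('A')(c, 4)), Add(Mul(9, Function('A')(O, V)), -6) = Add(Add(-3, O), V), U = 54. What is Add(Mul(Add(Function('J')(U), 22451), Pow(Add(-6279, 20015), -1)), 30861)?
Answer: Rational(423929147, 13736) ≈ 30863.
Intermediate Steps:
Function('A')(O, V) = Add(Rational(1, 3), Mul(Rational(1, 9), O), Mul(Rational(1, 9), V)) (Function('A')(O, V) = Add(Rational(2, 3), Mul(Rational(1, 9), Add(Add(-3, O), V))) = Add(Rational(2, 3), Mul(Rational(1, 9), Add(-3, O, V))) = Add(Rational(2, 3), Add(Rational(-1, 3), Mul(Rational(1, 9), O), Mul(Rational(1, 9), V))) = Add(Rational(1, 3), Mul(Rational(1, 9), O), Mul(Rational(1, 9), V)))
Function('J')(c) = 0 (Function('J')(c) = Mul(0, Add(Rational(1, 3), Mul(Rational(1, 9), c), Mul(Rational(1, 9), 4))) = Mul(0, Add(Rational(1, 3), Mul(Rational(1, 9), c), Rational(4, 9))) = Mul(0, Add(Rational(7, 9), Mul(Rational(1, 9), c))) = 0)
Add(Mul(Add(Function('J')(U), 22451), Pow(Add(-6279, 20015), -1)), 30861) = Add(Mul(Add(0, 22451), Pow(Add(-6279, 20015), -1)), 30861) = Add(Mul(22451, Pow(13736, -1)), 30861) = Add(Mul(22451, Rational(1, 13736)), 30861) = Add(Rational(22451, 13736), 30861) = Rational(423929147, 13736)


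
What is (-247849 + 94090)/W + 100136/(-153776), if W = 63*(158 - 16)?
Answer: -36518245/2047143 ≈ -17.839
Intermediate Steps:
W = 8946 (W = 63*142 = 8946)
(-247849 + 94090)/W + 100136/(-153776) = (-247849 + 94090)/8946 + 100136/(-153776) = -153759*1/8946 + 100136*(-1/153776) = -51253/2982 - 12517/19222 = -36518245/2047143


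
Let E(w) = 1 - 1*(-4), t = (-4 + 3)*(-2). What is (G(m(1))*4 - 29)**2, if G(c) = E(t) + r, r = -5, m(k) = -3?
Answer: 841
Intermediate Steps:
t = 2 (t = -1*(-2) = 2)
E(w) = 5 (E(w) = 1 + 4 = 5)
G(c) = 0 (G(c) = 5 - 5 = 0)
(G(m(1))*4 - 29)**2 = (0*4 - 29)**2 = (0 - 29)**2 = (-29)**2 = 841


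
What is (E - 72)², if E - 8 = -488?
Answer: 304704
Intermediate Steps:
E = -480 (E = 8 - 488 = -480)
(E - 72)² = (-480 - 72)² = (-552)² = 304704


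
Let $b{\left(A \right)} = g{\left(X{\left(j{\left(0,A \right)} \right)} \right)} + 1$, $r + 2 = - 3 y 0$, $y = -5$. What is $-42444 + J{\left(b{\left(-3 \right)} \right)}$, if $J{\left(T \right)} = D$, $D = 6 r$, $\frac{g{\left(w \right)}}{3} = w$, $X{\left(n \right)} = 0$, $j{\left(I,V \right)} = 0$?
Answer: $-42456$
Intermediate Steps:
$g{\left(w \right)} = 3 w$
$r = -2$ ($r = -2 + \left(-3\right) \left(-5\right) 0 = -2 + 15 \cdot 0 = -2 + 0 = -2$)
$b{\left(A \right)} = 1$ ($b{\left(A \right)} = 3 \cdot 0 + 1 = 0 + 1 = 1$)
$D = -12$ ($D = 6 \left(-2\right) = -12$)
$J{\left(T \right)} = -12$
$-42444 + J{\left(b{\left(-3 \right)} \right)} = -42444 - 12 = -42456$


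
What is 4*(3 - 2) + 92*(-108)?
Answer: -9932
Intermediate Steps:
4*(3 - 2) + 92*(-108) = 4*1 - 9936 = 4 - 9936 = -9932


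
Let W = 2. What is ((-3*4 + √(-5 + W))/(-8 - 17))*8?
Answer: 96/25 - 8*I*√3/25 ≈ 3.84 - 0.55426*I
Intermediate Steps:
((-3*4 + √(-5 + W))/(-8 - 17))*8 = ((-3*4 + √(-5 + 2))/(-8 - 17))*8 = ((-12 + √(-3))/(-25))*8 = ((-12 + I*√3)*(-1/25))*8 = (12/25 - I*√3/25)*8 = 96/25 - 8*I*√3/25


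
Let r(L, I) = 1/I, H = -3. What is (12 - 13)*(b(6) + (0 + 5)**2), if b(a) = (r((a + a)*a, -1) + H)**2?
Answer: -41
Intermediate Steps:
b(a) = 16 (b(a) = (1/(-1) - 3)**2 = (-1 - 3)**2 = (-4)**2 = 16)
(12 - 13)*(b(6) + (0 + 5)**2) = (12 - 13)*(16 + (0 + 5)**2) = -(16 + 5**2) = -(16 + 25) = -1*41 = -41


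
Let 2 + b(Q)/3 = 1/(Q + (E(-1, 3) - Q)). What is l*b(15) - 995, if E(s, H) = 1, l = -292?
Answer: -119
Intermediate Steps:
b(Q) = -3 (b(Q) = -6 + 3/(Q + (1 - Q)) = -6 + 3/1 = -6 + 3*1 = -6 + 3 = -3)
l*b(15) - 995 = -292*(-3) - 995 = 876 - 995 = -119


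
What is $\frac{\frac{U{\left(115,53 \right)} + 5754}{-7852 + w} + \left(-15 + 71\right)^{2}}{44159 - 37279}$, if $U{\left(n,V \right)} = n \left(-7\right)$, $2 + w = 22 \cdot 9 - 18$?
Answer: $\frac{4812143}{10559424} \approx 0.45572$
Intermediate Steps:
$w = 178$ ($w = -2 + \left(22 \cdot 9 - 18\right) = -2 + \left(198 - 18\right) = -2 + 180 = 178$)
$U{\left(n,V \right)} = - 7 n$
$\frac{\frac{U{\left(115,53 \right)} + 5754}{-7852 + w} + \left(-15 + 71\right)^{2}}{44159 - 37279} = \frac{\frac{\left(-7\right) 115 + 5754}{-7852 + 178} + \left(-15 + 71\right)^{2}}{44159 - 37279} = \frac{\frac{-805 + 5754}{-7674} + 56^{2}}{6880} = \left(4949 \left(- \frac{1}{7674}\right) + 3136\right) \frac{1}{6880} = \left(- \frac{4949}{7674} + 3136\right) \frac{1}{6880} = \frac{24060715}{7674} \cdot \frac{1}{6880} = \frac{4812143}{10559424}$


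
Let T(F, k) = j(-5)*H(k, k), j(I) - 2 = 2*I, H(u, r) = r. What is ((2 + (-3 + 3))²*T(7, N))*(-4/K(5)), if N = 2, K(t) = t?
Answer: 256/5 ≈ 51.200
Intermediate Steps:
j(I) = 2 + 2*I
T(F, k) = -8*k (T(F, k) = (2 + 2*(-5))*k = (2 - 10)*k = -8*k)
((2 + (-3 + 3))²*T(7, N))*(-4/K(5)) = ((2 + (-3 + 3))²*(-8*2))*(-4/5) = ((2 + 0)²*(-16))*(-4*⅕) = (2²*(-16))*(-⅘) = (4*(-16))*(-⅘) = -64*(-⅘) = 256/5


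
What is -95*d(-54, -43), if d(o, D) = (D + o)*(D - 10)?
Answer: -488395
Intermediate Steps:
d(o, D) = (-10 + D)*(D + o) (d(o, D) = (D + o)*(-10 + D) = (-10 + D)*(D + o))
-95*d(-54, -43) = -95*((-43)² - 10*(-43) - 10*(-54) - 43*(-54)) = -95*(1849 + 430 + 540 + 2322) = -95*5141 = -488395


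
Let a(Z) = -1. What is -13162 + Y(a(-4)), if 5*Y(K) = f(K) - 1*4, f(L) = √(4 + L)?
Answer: -65814/5 + √3/5 ≈ -13162.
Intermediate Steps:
Y(K) = -⅘ + √(4 + K)/5 (Y(K) = (√(4 + K) - 1*4)/5 = (√(4 + K) - 4)/5 = (-4 + √(4 + K))/5 = -⅘ + √(4 + K)/5)
-13162 + Y(a(-4)) = -13162 + (-⅘ + √(4 - 1)/5) = -13162 + (-⅘ + √3/5) = -65814/5 + √3/5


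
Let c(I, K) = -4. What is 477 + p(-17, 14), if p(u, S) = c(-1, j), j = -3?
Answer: 473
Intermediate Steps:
p(u, S) = -4
477 + p(-17, 14) = 477 - 4 = 473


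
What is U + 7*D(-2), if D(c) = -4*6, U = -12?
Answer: -180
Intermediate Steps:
D(c) = -24
U + 7*D(-2) = -12 + 7*(-24) = -12 - 168 = -180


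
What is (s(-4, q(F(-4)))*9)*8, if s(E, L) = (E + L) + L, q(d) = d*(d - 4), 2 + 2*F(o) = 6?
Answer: -864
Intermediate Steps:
F(o) = 2 (F(o) = -1 + (½)*6 = -1 + 3 = 2)
q(d) = d*(-4 + d)
s(E, L) = E + 2*L
(s(-4, q(F(-4)))*9)*8 = ((-4 + 2*(2*(-4 + 2)))*9)*8 = ((-4 + 2*(2*(-2)))*9)*8 = ((-4 + 2*(-4))*9)*8 = ((-4 - 8)*9)*8 = -12*9*8 = -108*8 = -864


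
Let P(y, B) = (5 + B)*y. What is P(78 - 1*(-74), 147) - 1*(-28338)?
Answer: 51442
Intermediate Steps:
P(y, B) = y*(5 + B)
P(78 - 1*(-74), 147) - 1*(-28338) = (78 - 1*(-74))*(5 + 147) - 1*(-28338) = (78 + 74)*152 + 28338 = 152*152 + 28338 = 23104 + 28338 = 51442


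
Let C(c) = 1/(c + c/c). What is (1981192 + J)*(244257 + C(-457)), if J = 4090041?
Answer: 676221162378503/456 ≈ 1.4829e+12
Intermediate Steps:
C(c) = 1/(1 + c) (C(c) = 1/(c + 1) = 1/(1 + c))
(1981192 + J)*(244257 + C(-457)) = (1981192 + 4090041)*(244257 + 1/(1 - 457)) = 6071233*(244257 + 1/(-456)) = 6071233*(244257 - 1/456) = 6071233*(111381191/456) = 676221162378503/456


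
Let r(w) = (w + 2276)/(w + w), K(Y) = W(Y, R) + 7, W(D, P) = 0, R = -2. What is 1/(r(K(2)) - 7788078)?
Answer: -14/109030809 ≈ -1.2840e-7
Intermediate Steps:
K(Y) = 7 (K(Y) = 0 + 7 = 7)
r(w) = (2276 + w)/(2*w) (r(w) = (2276 + w)/((2*w)) = (2276 + w)*(1/(2*w)) = (2276 + w)/(2*w))
1/(r(K(2)) - 7788078) = 1/((½)*(2276 + 7)/7 - 7788078) = 1/((½)*(⅐)*2283 - 7788078) = 1/(2283/14 - 7788078) = 1/(-109030809/14) = -14/109030809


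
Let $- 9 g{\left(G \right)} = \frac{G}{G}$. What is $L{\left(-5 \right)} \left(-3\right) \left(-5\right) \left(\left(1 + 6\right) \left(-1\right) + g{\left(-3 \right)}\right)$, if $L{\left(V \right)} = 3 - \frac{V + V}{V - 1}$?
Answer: $- \frac{1280}{9} \approx -142.22$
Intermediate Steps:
$g{\left(G \right)} = - \frac{1}{9}$ ($g{\left(G \right)} = - \frac{G \frac{1}{G}}{9} = \left(- \frac{1}{9}\right) 1 = - \frac{1}{9}$)
$L{\left(V \right)} = 3 - \frac{2 V}{-1 + V}$
$L{\left(-5 \right)} \left(-3\right) \left(-5\right) \left(\left(1 + 6\right) \left(-1\right) + g{\left(-3 \right)}\right) = \frac{-3 - 5}{-1 - 5} \left(-3\right) \left(-5\right) \left(\left(1 + 6\right) \left(-1\right) - \frac{1}{9}\right) = \frac{1}{-6} \left(-8\right) 15 \left(7 \left(-1\right) - \frac{1}{9}\right) = \left(- \frac{1}{6}\right) \left(-8\right) 15 \left(-7 - \frac{1}{9}\right) = \frac{4 \cdot 15 \left(- \frac{64}{9}\right)}{3} = \frac{4}{3} \left(- \frac{320}{3}\right) = - \frac{1280}{9}$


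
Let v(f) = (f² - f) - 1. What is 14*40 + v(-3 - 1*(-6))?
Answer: 565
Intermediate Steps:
v(f) = -1 + f² - f
14*40 + v(-3 - 1*(-6)) = 14*40 + (-1 + (-3 - 1*(-6))² - (-3 - 1*(-6))) = 560 + (-1 + (-3 + 6)² - (-3 + 6)) = 560 + (-1 + 3² - 1*3) = 560 + (-1 + 9 - 3) = 560 + 5 = 565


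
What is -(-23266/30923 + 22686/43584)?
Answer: 52084361/224624672 ≈ 0.23187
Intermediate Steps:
-(-23266/30923 + 22686/43584) = -(-23266*1/30923 + 22686*(1/43584)) = -(-23266/30923 + 3781/7264) = -1*(-52084361/224624672) = 52084361/224624672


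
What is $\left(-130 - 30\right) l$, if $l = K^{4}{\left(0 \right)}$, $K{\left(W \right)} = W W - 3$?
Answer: $-12960$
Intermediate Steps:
$K{\left(W \right)} = -3 + W^{2}$ ($K{\left(W \right)} = W^{2} - 3 = -3 + W^{2}$)
$l = 81$ ($l = \left(-3 + 0^{2}\right)^{4} = \left(-3 + 0\right)^{4} = \left(-3\right)^{4} = 81$)
$\left(-130 - 30\right) l = \left(-130 - 30\right) 81 = \left(-160\right) 81 = -12960$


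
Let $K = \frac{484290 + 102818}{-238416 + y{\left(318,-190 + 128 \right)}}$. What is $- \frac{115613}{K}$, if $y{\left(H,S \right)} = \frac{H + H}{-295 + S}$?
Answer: $\frac{820034800477}{17466463} \approx 46949.0$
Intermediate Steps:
$y{\left(H,S \right)} = \frac{2 H}{-295 + S}$
$K = - \frac{17466463}{7092929}$ ($K = \frac{484290 + 102818}{-238416 + 2 \cdot 318 \frac{1}{-295 + \left(-190 + 128\right)}} = \frac{587108}{-238416 + 2 \cdot 318 \frac{1}{-295 - 62}} = \frac{587108}{-238416 + 2 \cdot 318 \frac{1}{-357}} = \frac{587108}{-238416 + 2 \cdot 318 \left(- \frac{1}{357}\right)} = \frac{587108}{-238416 - \frac{212}{119}} = \frac{587108}{- \frac{28371716}{119}} = 587108 \left(- \frac{119}{28371716}\right) = - \frac{17466463}{7092929} \approx -2.4625$)
$- \frac{115613}{K} = - \frac{115613}{- \frac{17466463}{7092929}} = \left(-115613\right) \left(- \frac{7092929}{17466463}\right) = \frac{820034800477}{17466463}$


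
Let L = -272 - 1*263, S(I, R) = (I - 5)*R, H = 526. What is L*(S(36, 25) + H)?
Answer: -696035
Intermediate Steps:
S(I, R) = R*(-5 + I) (S(I, R) = (-5 + I)*R = R*(-5 + I))
L = -535 (L = -272 - 263 = -535)
L*(S(36, 25) + H) = -535*(25*(-5 + 36) + 526) = -535*(25*31 + 526) = -535*(775 + 526) = -535*1301 = -696035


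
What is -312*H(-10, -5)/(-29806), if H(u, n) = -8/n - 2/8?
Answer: 1053/74515 ≈ 0.014131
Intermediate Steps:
H(u, n) = -¼ - 8/n (H(u, n) = -8/n - 2*⅛ = -8/n - ¼ = -¼ - 8/n)
-312*H(-10, -5)/(-29806) = -78*(-32 - 1*(-5))/(-5)/(-29806) = -78*(-1)*(-32 + 5)/5*(-1/29806) = -78*(-1)*(-27)/5*(-1/29806) = -312*27/20*(-1/29806) = -2106/5*(-1/29806) = 1053/74515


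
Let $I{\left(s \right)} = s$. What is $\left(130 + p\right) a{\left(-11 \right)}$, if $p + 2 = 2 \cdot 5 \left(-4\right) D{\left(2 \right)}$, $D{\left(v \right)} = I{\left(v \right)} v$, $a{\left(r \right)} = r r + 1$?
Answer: $-3904$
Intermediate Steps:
$a{\left(r \right)} = 1 + r^{2}$ ($a{\left(r \right)} = r^{2} + 1 = 1 + r^{2}$)
$D{\left(v \right)} = v^{2}$ ($D{\left(v \right)} = v v = v^{2}$)
$p = -162$ ($p = -2 + 2 \cdot 5 \left(-4\right) 2^{2} = -2 + 10 \left(-4\right) 4 = -2 - 160 = -162$)
$\left(130 + p\right) a{\left(-11 \right)} = \left(130 - 162\right) \left(1 + \left(-11\right)^{2}\right) = - 32 \left(1 + 121\right) = \left(-32\right) 122 = -3904$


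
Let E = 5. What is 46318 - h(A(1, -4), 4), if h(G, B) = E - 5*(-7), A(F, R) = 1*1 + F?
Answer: 46278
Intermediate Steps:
A(F, R) = 1 + F
h(G, B) = 40 (h(G, B) = 5 - 5*(-7) = 5 + 35 = 40)
46318 - h(A(1, -4), 4) = 46318 - 1*40 = 46318 - 40 = 46278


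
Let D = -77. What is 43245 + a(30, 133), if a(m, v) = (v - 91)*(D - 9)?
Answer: 39633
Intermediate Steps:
a(m, v) = 7826 - 86*v (a(m, v) = (v - 91)*(-77 - 9) = (-91 + v)*(-86) = 7826 - 86*v)
43245 + a(30, 133) = 43245 + (7826 - 86*133) = 43245 + (7826 - 11438) = 43245 - 3612 = 39633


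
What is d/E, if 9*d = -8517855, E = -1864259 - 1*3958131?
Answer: 567857/3493434 ≈ 0.16255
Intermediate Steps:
E = -5822390 (E = -1864259 - 3958131 = -5822390)
d = -2839285/3 (d = (⅑)*(-8517855) = -2839285/3 ≈ -9.4643e+5)
d/E = -2839285/3/(-5822390) = -2839285/3*(-1/5822390) = 567857/3493434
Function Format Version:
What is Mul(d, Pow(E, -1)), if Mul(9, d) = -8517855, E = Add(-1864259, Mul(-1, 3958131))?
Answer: Rational(567857, 3493434) ≈ 0.16255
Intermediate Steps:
E = -5822390 (E = Add(-1864259, -3958131) = -5822390)
d = Rational(-2839285, 3) (d = Mul(Rational(1, 9), -8517855) = Rational(-2839285, 3) ≈ -9.4643e+5)
Mul(d, Pow(E, -1)) = Mul(Rational(-2839285, 3), Pow(-5822390, -1)) = Mul(Rational(-2839285, 3), Rational(-1, 5822390)) = Rational(567857, 3493434)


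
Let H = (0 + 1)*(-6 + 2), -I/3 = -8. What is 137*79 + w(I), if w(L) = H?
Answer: 10819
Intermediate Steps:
I = 24 (I = -3*(-8) = 24)
H = -4 (H = 1*(-4) = -4)
w(L) = -4
137*79 + w(I) = 137*79 - 4 = 10823 - 4 = 10819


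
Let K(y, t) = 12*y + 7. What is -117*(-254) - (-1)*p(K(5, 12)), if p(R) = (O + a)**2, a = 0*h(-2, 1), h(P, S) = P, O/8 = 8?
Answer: 33814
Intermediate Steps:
O = 64 (O = 8*8 = 64)
K(y, t) = 7 + 12*y
a = 0 (a = 0*(-2) = 0)
p(R) = 4096 (p(R) = (64 + 0)**2 = 64**2 = 4096)
-117*(-254) - (-1)*p(K(5, 12)) = -117*(-254) - (-1)*4096 = 29718 - 1*(-4096) = 29718 + 4096 = 33814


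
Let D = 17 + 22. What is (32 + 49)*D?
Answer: 3159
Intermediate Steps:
D = 39
(32 + 49)*D = (32 + 49)*39 = 81*39 = 3159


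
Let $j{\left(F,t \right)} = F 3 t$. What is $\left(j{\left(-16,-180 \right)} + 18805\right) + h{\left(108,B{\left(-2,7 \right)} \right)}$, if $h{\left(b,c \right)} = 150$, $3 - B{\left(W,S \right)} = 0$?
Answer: $27595$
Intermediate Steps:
$B{\left(W,S \right)} = 3$ ($B{\left(W,S \right)} = 3 - 0 = 3 + 0 = 3$)
$j{\left(F,t \right)} = 3 F t$
$\left(j{\left(-16,-180 \right)} + 18805\right) + h{\left(108,B{\left(-2,7 \right)} \right)} = \left(3 \left(-16\right) \left(-180\right) + 18805\right) + 150 = \left(8640 + 18805\right) + 150 = 27445 + 150 = 27595$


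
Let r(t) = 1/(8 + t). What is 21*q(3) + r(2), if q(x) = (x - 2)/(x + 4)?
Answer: 31/10 ≈ 3.1000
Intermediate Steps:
q(x) = (-2 + x)/(4 + x)
21*q(3) + r(2) = 21*((-2 + 3)/(4 + 3)) + 1/(8 + 2) = 21*(1/7) + 1/10 = 21*((⅐)*1) + ⅒ = 21*(⅐) + ⅒ = 3 + ⅒ = 31/10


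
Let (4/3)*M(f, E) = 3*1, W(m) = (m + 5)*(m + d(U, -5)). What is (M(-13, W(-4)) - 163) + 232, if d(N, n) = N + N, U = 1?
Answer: 285/4 ≈ 71.250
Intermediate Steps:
d(N, n) = 2*N
W(m) = (2 + m)*(5 + m) (W(m) = (m + 5)*(m + 2*1) = (5 + m)*(m + 2) = (5 + m)*(2 + m) = (2 + m)*(5 + m))
M(f, E) = 9/4 (M(f, E) = 3*(3*1)/4 = (3/4)*3 = 9/4)
(M(-13, W(-4)) - 163) + 232 = (9/4 - 163) + 232 = -643/4 + 232 = 285/4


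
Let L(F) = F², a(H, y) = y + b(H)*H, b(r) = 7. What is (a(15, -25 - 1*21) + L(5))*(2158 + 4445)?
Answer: 554652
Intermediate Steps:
a(H, y) = y + 7*H
(a(15, -25 - 1*21) + L(5))*(2158 + 4445) = (((-25 - 1*21) + 7*15) + 5²)*(2158 + 4445) = (((-25 - 21) + 105) + 25)*6603 = ((-46 + 105) + 25)*6603 = (59 + 25)*6603 = 84*6603 = 554652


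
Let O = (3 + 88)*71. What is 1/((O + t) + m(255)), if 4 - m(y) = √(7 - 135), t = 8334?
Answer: 14799/219010529 + 8*I*√2/219010529 ≈ 6.7572e-5 + 5.1658e-8*I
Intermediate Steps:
O = 6461 (O = 91*71 = 6461)
m(y) = 4 - 8*I*√2 (m(y) = 4 - √(7 - 135) = 4 - √(-128) = 4 - 8*I*√2)
1/((O + t) + m(255)) = 1/((6461 + 8334) + (4 - 8*I*√2)) = 1/(14795 + (4 - 8*I*√2)) = 1/(14799 - 8*I*√2)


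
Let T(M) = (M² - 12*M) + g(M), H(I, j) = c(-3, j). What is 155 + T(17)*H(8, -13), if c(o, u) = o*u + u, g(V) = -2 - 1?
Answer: 2287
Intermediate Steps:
g(V) = -3
c(o, u) = u + o*u
H(I, j) = -2*j (H(I, j) = j*(1 - 3) = j*(-2) = -2*j)
T(M) = -3 + M² - 12*M (T(M) = (M² - 12*M) - 3 = -3 + M² - 12*M)
155 + T(17)*H(8, -13) = 155 + (-3 + 17² - 12*17)*(-2*(-13)) = 155 + (-3 + 289 - 204)*26 = 155 + 82*26 = 155 + 2132 = 2287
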